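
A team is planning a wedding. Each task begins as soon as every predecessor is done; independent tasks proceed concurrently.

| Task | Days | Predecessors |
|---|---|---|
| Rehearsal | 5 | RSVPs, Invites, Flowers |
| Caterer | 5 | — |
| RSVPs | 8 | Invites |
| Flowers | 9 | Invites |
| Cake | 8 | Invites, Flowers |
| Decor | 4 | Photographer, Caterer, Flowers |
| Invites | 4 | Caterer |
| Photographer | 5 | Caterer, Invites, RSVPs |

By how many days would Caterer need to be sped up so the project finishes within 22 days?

4

Current finish: 26 days; target: 22.
Caterer is on every critical path, so each day cut from Caterer cuts the finish by one (this holds down to a finish of 22).
Need 26 − 22 = 4 days off Caterer → Caterer becomes 1 day, finish becomes 22.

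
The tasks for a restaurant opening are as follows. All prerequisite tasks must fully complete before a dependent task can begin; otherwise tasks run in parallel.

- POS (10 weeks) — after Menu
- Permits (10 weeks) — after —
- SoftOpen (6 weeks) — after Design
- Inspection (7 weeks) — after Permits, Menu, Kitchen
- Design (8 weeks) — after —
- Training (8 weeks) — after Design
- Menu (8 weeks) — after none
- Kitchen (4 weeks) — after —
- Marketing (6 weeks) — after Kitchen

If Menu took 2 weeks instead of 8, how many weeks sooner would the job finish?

Critical path before the change: Menu→POS = 8+10 = 18 giving 18 weeks.
Since Menu is critical, the -6 change carries straight to that chain (now 12 weeks).
New critical path: Permits→Inspection = 10+7 = 17 ⇒ 17 weeks.
Change in finish: 17 − 18 = -1 weeks.

1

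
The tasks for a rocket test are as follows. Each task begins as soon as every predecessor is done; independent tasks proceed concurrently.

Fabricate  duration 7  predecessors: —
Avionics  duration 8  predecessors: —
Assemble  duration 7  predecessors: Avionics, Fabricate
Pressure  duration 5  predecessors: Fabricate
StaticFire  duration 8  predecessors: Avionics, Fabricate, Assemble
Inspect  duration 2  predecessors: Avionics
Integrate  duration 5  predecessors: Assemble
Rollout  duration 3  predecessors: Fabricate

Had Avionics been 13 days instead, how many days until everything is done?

28

Actual critical path: Avionics→Assemble→StaticFire = 8+7+8 = 23 ⇒ 23 days.
Avionics is on the critical path; changing it to 13 makes that path 28 days.
The critical path is still Avionics→Assemble→StaticFire; finish is now 28 days.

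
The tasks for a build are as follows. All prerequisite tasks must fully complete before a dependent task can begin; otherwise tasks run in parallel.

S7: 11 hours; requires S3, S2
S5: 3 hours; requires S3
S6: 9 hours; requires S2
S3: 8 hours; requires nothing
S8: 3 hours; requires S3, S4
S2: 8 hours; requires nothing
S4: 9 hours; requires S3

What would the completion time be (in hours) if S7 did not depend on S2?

20

Before: longest chain S3→S4→S8 = 8+9+3 = 20, finish 20.
Dropping S2→S7 doesn't change S7's earliest start (8); another predecessor still binds.
New critical path: S3→S4→S8 = 8+9+3 = 20 ⇒ 20 hours.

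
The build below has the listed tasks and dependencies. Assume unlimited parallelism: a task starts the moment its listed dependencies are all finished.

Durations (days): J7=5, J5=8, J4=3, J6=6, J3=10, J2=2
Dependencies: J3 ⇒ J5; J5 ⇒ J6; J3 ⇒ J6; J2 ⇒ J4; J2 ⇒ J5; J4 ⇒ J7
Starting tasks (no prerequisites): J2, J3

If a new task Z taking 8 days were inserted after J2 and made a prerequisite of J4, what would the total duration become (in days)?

Originally the plan takes 24 days.
With Z inserted, J4 now waits for max(J2, Z).
New critical path: J3→J5→J6 = 10+8+6 = 24 ⇒ 24 days.

24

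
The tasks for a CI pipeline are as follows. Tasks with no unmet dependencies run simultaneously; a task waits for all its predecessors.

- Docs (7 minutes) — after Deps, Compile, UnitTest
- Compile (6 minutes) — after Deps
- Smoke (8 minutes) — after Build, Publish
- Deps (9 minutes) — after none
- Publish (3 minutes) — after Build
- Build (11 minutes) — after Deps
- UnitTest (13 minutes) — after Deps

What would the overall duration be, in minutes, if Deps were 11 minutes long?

Baseline: Deps→Build→Publish→Smoke = 9+11+3+8 = 31 → 31 minutes.
Deps lies on that path, so at 11 minutes the path becomes 33 minutes.
That remains the longest chain; total 33 minutes.

33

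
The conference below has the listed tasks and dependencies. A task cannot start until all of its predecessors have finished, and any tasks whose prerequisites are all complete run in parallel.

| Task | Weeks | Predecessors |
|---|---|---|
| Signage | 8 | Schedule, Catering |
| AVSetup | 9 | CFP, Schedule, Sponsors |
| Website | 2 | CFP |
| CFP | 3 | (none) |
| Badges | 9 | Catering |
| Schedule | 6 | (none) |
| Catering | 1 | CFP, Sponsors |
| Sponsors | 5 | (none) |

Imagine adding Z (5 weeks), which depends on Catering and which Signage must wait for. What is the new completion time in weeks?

Originally the project takes 15 weeks.
With Z inserted, Signage now waits for max(Schedule, Catering, Z).
New critical path: Sponsors→Catering→Z→Signage = 5+1+5+8 = 19 ⇒ 19 weeks.

19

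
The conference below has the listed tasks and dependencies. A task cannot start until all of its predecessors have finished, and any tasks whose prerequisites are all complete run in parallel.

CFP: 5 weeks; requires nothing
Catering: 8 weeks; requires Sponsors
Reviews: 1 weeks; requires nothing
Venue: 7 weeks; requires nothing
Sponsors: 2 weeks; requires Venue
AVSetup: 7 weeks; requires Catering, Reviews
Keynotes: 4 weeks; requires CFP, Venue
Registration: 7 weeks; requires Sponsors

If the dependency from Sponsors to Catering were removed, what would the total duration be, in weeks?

16

Original critical path: Venue→Sponsors→Catering→AVSetup = 7+2+8+7 = 24 ⇒ 24 weeks.
Without Sponsors→Catering, Catering's earliest start moves from 9 to 0.
After: Venue→Sponsors→Registration = 7+2+7 = 16 → 16 weeks.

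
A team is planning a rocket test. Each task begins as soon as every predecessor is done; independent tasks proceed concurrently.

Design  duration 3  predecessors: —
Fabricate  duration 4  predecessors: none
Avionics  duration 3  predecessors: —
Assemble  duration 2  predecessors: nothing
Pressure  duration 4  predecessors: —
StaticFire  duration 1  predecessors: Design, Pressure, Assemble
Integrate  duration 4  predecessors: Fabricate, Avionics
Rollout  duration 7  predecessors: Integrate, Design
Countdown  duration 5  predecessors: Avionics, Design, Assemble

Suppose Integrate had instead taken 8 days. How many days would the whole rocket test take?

Baseline: Fabricate→Integrate→Rollout = 4+4+7 = 15 → 15 days.
Since Integrate is critical, the +4 change carries straight to that chain (now 19 days).
No other chain overtakes it, so the finish is 19 days.

19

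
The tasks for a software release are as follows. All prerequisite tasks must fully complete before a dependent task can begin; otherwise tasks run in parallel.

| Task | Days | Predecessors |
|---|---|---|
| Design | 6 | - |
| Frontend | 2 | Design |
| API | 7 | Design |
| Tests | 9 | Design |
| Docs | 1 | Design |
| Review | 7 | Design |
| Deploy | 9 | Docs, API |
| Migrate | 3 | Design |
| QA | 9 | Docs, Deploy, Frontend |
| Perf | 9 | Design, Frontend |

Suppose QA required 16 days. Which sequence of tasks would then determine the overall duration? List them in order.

Design, API, Deploy, QA

Critical path before the change: Design→API→Deploy→QA = 6+7+9+9 = 31 giving 31 days.
QA lies on that path, so at 16 days the path becomes 38 days.
That remains the longest chain; total 38 days.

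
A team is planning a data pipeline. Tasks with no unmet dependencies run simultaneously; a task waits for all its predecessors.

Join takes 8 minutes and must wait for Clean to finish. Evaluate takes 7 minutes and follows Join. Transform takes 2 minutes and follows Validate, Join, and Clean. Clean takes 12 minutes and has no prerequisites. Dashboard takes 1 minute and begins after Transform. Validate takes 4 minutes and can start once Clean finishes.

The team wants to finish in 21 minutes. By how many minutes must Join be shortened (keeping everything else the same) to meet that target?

6

Current finish: 27 minutes; target: 21.
Join is on every critical path, so each minute cut from Join cuts the finish by one (this holds down to a finish of 20).
Need 27 − 21 = 6 minutes off Join → Join becomes 2 minutes, finish becomes 21.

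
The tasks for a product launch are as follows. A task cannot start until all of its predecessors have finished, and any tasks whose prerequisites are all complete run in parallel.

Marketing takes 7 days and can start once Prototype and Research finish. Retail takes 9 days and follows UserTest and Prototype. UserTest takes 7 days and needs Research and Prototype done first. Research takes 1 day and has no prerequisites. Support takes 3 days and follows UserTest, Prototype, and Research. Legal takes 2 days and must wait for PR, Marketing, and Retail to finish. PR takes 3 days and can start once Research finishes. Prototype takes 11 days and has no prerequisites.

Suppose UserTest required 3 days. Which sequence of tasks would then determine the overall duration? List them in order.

As given, the longest chain is Prototype→UserTest→Retail→Legal = 11+7+9+2 = 29, so the finish is 29 days.
UserTest lies on that path, so at 3 days the path becomes 25 days.
That remains the longest chain; total 25 days.

Prototype, UserTest, Retail, Legal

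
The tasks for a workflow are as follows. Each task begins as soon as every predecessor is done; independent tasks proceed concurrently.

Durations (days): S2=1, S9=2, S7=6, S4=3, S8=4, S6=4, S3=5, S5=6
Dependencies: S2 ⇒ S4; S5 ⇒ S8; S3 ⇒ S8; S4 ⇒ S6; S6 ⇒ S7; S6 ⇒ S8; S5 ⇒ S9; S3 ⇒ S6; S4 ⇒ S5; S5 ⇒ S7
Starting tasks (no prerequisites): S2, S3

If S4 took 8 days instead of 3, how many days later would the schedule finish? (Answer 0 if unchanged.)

5

Actual critical path: S2→S4→S5→S7 = 1+3+6+6 = 16 ⇒ 16 days.
Since S4 is critical, the +5 change carries straight to that chain (now 21 days).
That remains the longest chain; total 21 days.
Change in finish: 21 − 16 = +5 days.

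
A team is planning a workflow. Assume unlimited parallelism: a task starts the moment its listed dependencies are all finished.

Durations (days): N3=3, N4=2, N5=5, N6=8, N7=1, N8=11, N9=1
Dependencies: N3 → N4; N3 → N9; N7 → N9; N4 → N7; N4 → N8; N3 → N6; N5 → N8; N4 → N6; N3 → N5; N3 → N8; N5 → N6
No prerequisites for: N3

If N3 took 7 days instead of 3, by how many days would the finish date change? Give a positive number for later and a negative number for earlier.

4

Actual critical path: N3→N5→N8 = 3+5+11 = 19 ⇒ 19 days.
N3 lies on that path, so at 7 days the path becomes 23 days.
That remains the longest chain; total 23 days.
Change in finish: 23 − 19 = +4 days.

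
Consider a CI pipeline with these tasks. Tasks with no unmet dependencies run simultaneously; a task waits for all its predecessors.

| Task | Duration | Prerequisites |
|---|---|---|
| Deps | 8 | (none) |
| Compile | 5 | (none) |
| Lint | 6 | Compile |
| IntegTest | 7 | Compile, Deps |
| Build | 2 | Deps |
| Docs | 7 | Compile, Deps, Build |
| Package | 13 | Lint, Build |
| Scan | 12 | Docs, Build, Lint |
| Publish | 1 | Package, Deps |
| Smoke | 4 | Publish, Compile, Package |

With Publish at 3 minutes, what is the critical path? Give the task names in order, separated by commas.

The binding path is Compile→Lint→Package→Publish→Smoke = 5+6+13+1+4 = 29; finish at 29 minutes.
Publish lies on that path, so at 3 minutes the path becomes 31 minutes.
That remains the longest chain; total 31 minutes.

Compile, Lint, Package, Publish, Smoke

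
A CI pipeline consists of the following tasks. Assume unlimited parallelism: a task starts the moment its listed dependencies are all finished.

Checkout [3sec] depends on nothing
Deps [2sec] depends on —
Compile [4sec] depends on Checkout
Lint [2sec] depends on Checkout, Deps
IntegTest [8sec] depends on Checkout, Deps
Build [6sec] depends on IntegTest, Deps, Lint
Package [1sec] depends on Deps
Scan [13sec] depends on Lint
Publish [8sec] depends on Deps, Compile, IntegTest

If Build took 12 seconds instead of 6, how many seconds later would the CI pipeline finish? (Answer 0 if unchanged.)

Baseline: Checkout→IntegTest→Publish = 3+8+8 = 19 → 19 seconds.
Build has 2 seconds of float (longest path through it is 17).
Now Checkout→IntegTest→Build = 3+8+12 = 23 is longest, so the finish becomes 23 seconds.
Change in finish: 23 − 19 = +4 seconds.

4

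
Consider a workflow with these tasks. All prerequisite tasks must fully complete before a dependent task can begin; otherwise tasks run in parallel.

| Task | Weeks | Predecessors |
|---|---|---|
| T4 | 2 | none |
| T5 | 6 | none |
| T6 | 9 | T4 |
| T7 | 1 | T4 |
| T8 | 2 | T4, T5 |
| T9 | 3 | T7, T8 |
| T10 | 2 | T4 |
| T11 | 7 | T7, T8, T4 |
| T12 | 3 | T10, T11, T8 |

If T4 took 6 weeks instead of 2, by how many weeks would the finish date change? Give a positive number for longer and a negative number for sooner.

0

The binding path is T5→T8→T11→T12 = 6+2+7+3 = 18; finish at 18 weeks.
The longest path through T4 is only 14 weeks, so T4 has float 4.
The binding chain switches to T4→T8→T11→T12 = 6+2+7+3 = 18; finish 18 weeks.
Change in finish: 18 − 18 = +0 weeks.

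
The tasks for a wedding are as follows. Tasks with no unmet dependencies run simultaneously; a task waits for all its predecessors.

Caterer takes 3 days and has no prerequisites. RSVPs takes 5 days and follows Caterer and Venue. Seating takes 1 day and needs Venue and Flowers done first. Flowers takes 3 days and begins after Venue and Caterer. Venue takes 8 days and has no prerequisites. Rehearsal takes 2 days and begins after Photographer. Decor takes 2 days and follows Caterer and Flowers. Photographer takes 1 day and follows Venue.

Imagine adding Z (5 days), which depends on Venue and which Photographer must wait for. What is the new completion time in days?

16

Originally the project takes 13 days.
With Z inserted, Photographer now waits for max(Venue, Z).
New critical path: Venue→Z→Photographer→Rehearsal = 8+5+1+2 = 16 ⇒ 16 days.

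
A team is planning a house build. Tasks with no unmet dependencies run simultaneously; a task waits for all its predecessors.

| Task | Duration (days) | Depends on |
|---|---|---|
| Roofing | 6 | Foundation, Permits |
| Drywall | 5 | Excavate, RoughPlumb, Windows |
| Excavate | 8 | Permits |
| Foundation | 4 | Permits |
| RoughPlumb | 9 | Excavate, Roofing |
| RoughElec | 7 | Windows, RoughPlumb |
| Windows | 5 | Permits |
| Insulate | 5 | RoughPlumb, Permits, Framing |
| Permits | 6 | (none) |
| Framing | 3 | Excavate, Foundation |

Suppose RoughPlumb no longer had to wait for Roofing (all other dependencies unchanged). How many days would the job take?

30

Original critical path: Permits→Foundation→Roofing→RoughPlumb→RoughElec = 6+4+6+9+7 = 32 ⇒ 32 days.
Without Roofing→RoughPlumb, RoughPlumb's earliest start moves from 16 to 14.
After: Permits→Excavate→RoughPlumb→RoughElec = 6+8+9+7 = 30 → 30 days.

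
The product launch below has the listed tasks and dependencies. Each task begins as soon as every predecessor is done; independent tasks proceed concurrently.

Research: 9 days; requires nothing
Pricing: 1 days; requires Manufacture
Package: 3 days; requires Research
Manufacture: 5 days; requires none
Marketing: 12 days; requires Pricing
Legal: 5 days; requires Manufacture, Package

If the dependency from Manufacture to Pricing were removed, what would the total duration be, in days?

17

Original critical path: Manufacture→Pricing→Marketing = 5+1+12 = 18 ⇒ 18 days.
Without Manufacture→Pricing, Pricing's earliest start moves from 5 to 0.
The longest chain is now Research→Package→Legal = 9+3+5 = 17, so the project takes 17 days.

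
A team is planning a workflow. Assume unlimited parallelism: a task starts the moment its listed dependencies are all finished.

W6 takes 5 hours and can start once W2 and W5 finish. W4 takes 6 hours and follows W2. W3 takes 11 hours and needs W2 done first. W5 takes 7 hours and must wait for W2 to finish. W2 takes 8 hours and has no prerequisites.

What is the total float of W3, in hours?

1

The longest chain is W2→W5→W6 = 8+7+5 = 20; overall finish 20 hours.
Longest path through W3: 19 hours (earliest finish 19, latest finish 20).
Slack of W3 = 9 − 8 = 1 hour.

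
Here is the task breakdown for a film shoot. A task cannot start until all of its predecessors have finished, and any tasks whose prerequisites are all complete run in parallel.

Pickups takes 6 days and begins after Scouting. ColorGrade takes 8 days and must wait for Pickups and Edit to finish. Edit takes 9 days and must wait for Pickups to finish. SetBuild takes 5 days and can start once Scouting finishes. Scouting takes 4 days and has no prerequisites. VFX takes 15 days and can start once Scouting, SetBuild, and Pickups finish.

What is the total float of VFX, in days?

Scouting→Pickups→Edit→ColorGrade = 4+6+9+8 = 27 sets the makespan at 27 days.
Longest path through VFX: 25 days (earliest finish 25, latest finish 27).
Slack of VFX = 12 − 10 = 2 days.

2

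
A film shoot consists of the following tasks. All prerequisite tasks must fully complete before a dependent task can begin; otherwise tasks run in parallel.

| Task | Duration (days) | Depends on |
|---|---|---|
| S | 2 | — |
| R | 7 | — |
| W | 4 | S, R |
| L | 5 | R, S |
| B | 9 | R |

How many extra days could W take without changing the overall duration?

5

The longest chain is R→B = 7+9 = 16; overall finish 16 days.
Longest path through W: 11 days (earliest finish 11, latest finish 16).
Float = 16 − 11 = 5.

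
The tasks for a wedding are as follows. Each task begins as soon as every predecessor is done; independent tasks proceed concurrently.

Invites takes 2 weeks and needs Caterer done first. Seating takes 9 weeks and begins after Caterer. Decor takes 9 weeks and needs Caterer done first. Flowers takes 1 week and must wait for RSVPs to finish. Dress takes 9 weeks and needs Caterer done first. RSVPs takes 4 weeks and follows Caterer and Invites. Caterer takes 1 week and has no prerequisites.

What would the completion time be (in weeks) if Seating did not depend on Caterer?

Before: longest chain Caterer→Dress = 1+9 = 10, finish 10.
Without Caterer→Seating, Seating's earliest start moves from 1 to 0.
After: Caterer→Dress = 1+9 = 10 → 10 weeks.

10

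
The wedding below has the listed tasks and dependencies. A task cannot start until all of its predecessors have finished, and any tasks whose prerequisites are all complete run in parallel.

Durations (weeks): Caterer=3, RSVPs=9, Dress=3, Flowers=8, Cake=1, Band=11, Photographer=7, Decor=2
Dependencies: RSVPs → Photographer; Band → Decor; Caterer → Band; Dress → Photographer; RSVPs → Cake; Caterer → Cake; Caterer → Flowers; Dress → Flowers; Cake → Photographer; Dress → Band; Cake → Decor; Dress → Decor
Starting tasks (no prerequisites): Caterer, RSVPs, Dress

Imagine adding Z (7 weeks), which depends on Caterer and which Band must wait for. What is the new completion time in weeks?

Originally the schedule takes 17 weeks.
With Z inserted, Band now waits for max(Dress, Caterer, Z).
New critical path: Caterer→Z→Band→Decor = 3+7+11+2 = 23 ⇒ 23 weeks.

23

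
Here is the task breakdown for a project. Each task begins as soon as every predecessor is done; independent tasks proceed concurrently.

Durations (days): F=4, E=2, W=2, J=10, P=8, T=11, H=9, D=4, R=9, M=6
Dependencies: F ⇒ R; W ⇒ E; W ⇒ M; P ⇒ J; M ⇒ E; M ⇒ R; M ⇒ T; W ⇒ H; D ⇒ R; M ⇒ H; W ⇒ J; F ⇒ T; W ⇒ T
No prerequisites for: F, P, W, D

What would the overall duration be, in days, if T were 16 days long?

24

The binding path is W→M→T = 2+6+11 = 19; finish at 19 days.
Since T is critical, the +5 change carries straight to that chain (now 24 days).
No other chain overtakes it, so the finish is 24 days.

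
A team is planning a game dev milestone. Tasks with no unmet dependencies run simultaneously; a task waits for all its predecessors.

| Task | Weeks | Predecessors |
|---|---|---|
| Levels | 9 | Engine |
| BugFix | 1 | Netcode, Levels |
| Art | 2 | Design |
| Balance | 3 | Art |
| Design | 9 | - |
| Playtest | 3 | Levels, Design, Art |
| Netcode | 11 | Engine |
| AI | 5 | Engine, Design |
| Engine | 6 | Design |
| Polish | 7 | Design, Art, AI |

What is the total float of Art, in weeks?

9

Critical path: Design→Engine→Levels→Playtest = 9+6+9+3 = 27, so the finish is 27 weeks.
Art finishes as early as 11 and must finish by 20.
Float = 27 − 18 = 9.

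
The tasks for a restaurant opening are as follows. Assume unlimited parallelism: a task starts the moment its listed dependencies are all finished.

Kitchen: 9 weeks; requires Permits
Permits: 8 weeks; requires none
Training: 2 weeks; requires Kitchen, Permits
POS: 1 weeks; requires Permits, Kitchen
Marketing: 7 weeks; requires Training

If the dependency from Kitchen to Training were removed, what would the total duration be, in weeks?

18

Original critical path: Permits→Kitchen→Training→Marketing = 8+9+2+7 = 26 ⇒ 26 weeks.
Without Kitchen→Training, Training's earliest start moves from 17 to 8.
After: Permits→Kitchen→POS = 8+9+1 = 18 → 18 weeks.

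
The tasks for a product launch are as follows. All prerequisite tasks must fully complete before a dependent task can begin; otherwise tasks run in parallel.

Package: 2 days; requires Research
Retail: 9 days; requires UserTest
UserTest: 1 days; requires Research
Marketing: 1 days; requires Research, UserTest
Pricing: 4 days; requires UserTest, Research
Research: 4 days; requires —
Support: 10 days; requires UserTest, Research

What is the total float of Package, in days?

The longest chain is Research→UserTest→Support = 4+1+10 = 15; overall finish 15 days.
Longest path through Package: 6 days (earliest finish 6, latest finish 15).
Float = 15 − 6 = 9.

9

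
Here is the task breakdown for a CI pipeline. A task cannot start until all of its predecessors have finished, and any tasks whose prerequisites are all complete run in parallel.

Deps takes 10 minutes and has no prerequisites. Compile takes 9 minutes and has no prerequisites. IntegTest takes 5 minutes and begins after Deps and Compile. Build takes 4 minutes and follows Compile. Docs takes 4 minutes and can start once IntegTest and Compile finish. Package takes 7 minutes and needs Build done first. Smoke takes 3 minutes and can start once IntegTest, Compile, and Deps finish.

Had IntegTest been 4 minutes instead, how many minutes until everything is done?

As given, the longest chain is Compile→Build→Package = 9+4+7 = 20, so the finish is 20 minutes.
IntegTest is off the critical path — its longest chain is 19 minutes, giving 1 of slack.
The critical path is still Compile→Build→Package; finish is now 20 minutes.

20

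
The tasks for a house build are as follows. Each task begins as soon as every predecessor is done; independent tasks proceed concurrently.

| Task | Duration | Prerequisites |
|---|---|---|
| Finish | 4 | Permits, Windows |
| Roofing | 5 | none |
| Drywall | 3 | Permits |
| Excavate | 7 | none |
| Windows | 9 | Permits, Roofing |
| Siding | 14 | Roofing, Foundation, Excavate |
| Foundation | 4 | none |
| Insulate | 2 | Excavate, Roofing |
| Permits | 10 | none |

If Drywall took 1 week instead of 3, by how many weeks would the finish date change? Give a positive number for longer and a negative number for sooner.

0

The binding path is Permits→Windows→Finish = 10+9+4 = 23; finish at 23 weeks.
Drywall is off the critical path — its longest chain is 13 weeks, giving 10 of slack.
No other chain overtakes it, so the finish is 23 weeks.
Change in finish: 23 − 23 = +0 weeks.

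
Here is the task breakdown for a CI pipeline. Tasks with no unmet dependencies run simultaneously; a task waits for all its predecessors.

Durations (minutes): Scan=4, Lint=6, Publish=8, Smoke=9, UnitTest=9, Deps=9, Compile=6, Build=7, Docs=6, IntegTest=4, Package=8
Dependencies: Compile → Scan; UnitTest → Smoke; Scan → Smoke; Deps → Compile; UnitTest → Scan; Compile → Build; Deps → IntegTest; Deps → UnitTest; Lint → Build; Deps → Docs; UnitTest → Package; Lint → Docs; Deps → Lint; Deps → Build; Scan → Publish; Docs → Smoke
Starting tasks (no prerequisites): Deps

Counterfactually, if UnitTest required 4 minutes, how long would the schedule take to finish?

30

The binding path is Deps→UnitTest→Scan→Smoke = 9+9+4+9 = 31; finish at 31 minutes.
Since UnitTest is critical, the -5 change carries straight to that chain (now 26 minutes).
New critical path: Deps→Lint→Docs→Smoke = 9+6+6+9 = 30 ⇒ 30 minutes.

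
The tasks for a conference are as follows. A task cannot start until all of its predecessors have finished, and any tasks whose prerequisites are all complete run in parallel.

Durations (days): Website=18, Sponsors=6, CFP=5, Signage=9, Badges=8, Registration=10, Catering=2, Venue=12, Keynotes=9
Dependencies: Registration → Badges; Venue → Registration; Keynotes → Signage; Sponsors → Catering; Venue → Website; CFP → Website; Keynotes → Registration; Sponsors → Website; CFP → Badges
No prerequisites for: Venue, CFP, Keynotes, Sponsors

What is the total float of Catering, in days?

The longest chain is Venue→Website = 12+18 = 30; overall finish 30 days.
Catering finishes as early as 8 and must finish by 30.
Float = 30 − 8 = 22.

22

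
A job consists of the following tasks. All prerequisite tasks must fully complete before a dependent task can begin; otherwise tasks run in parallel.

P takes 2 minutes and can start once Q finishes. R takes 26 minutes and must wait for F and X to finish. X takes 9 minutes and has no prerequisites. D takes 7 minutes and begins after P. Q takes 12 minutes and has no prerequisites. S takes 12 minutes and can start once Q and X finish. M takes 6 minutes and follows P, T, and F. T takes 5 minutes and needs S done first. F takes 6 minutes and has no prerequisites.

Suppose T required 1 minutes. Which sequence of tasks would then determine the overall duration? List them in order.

X, R

Critical path before the change: Q→S→T→M = 12+12+5+6 = 35 giving 35 minutes.
Since T is critical, the -4 change carries straight to that chain (now 31 minutes).
The binding chain switches to X→R = 9+26 = 35; finish 35 minutes.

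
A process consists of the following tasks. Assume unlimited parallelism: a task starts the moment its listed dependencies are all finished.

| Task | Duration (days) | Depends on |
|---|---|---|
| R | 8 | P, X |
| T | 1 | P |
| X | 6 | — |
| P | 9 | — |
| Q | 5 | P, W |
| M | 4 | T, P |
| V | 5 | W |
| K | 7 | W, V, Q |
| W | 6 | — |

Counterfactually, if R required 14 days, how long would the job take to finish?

The binding path is P→Q→K = 9+5+7 = 21; finish at 21 days.
The longest path through R is only 17 days, so R has float 4.
New critical path: P→R = 9+14 = 23 ⇒ 23 days.

23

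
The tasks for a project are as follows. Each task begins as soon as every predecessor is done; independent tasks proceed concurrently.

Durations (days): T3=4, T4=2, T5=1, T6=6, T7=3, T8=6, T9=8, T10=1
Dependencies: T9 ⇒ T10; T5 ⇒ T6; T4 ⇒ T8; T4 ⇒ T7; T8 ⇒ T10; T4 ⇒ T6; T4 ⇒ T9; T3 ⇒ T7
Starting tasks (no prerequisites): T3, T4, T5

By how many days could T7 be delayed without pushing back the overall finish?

Critical path: T4→T9→T10 = 2+8+1 = 11, so the finish is 11 days.
The longest chain containing T7 totals 7 days.
Float = 11 − 7 = 4.

4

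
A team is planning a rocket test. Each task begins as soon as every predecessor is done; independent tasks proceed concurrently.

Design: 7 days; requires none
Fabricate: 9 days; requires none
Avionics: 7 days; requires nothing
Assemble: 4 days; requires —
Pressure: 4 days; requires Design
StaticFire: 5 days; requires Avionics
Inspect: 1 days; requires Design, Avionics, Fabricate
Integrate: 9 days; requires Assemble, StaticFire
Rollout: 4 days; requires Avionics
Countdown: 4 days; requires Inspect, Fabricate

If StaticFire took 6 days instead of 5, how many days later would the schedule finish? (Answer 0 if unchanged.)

Baseline: Avionics→StaticFire→Integrate = 7+5+9 = 21 → 21 days.
StaticFire is on the critical path; changing it to 6 makes that path 22 days.
The critical path is still Avionics→StaticFire→Integrate; finish is now 22 days.
Change in finish: 22 − 21 = +1 days.

1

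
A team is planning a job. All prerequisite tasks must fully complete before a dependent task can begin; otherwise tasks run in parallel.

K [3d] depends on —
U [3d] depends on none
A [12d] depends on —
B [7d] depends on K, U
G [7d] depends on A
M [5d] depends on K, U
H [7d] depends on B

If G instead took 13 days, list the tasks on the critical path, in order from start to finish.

A, G

Actual critical path: A→G = 12+7 = 19 ⇒ 19 days.
Since G is critical, the +6 change carries straight to that chain (now 25 days).
The critical path is still A→G; finish is now 25 days.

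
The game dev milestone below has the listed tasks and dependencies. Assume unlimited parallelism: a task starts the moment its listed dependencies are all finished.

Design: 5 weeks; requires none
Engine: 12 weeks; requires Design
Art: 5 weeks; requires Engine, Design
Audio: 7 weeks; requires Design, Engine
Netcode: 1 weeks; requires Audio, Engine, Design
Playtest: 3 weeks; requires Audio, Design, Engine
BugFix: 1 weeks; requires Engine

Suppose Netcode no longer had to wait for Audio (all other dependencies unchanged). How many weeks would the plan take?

Original critical path: Design→Engine→Audio→Playtest = 5+12+7+3 = 27 ⇒ 27 weeks.
Without Audio→Netcode, Netcode's earliest start moves from 24 to 17.
The longest chain is now Design→Engine→Audio→Playtest = 5+12+7+3 = 27, so the plan takes 27 weeks.

27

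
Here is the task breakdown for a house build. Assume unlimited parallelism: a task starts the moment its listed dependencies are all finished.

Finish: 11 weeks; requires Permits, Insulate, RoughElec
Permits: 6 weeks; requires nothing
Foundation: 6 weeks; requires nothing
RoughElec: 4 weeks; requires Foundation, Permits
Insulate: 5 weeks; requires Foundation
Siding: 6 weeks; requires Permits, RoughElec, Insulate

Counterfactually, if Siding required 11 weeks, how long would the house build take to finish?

22

As given, the longest chain is Foundation→Insulate→Finish = 6+5+11 = 22, so the finish is 22 weeks.
The longest path through Siding is only 17 weeks, so Siding has float 5.
The binding chain switches to Foundation→Insulate→Siding = 6+5+11 = 22; finish 22 weeks.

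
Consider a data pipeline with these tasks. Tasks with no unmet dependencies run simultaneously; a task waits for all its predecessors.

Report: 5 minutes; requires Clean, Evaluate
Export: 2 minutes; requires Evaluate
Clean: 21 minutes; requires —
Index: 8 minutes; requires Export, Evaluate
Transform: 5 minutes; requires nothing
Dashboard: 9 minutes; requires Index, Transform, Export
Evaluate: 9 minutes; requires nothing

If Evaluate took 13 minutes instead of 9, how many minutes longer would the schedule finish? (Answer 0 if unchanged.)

4

The binding path is Evaluate→Export→Index→Dashboard = 9+2+8+9 = 28; finish at 28 minutes.
Evaluate lies on that path, so at 13 minutes the path becomes 32 minutes.
That remains the longest chain; total 32 minutes.
Change in finish: 32 − 28 = +4 minutes.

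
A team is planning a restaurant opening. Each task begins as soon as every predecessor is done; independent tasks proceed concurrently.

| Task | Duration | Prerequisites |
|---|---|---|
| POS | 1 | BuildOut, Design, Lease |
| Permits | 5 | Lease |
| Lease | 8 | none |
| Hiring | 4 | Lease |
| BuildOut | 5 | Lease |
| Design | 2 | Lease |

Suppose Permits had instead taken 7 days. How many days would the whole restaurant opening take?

15

Actual critical path: Lease→BuildOut→POS = 8+5+1 = 14 ⇒ 14 days.
Permits has 1 day of float (longest path through it is 13).
Now Lease→Permits = 8+7 = 15 is longest, so the finish becomes 15 days.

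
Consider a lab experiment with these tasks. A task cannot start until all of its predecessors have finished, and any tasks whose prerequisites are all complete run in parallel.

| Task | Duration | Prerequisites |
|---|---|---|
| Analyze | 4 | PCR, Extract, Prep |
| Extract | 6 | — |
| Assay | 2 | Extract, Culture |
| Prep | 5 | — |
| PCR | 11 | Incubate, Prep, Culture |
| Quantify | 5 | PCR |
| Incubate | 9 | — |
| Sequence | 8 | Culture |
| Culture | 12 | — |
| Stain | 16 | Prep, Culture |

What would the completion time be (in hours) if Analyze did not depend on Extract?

28

Original critical path: Culture→PCR→Quantify = 12+11+5 = 28 ⇒ 28 hours.
Dropping Extract→Analyze doesn't change Analyze's earliest start (23); another predecessor still binds.
New critical path: Culture→PCR→Quantify = 12+11+5 = 28 ⇒ 28 hours.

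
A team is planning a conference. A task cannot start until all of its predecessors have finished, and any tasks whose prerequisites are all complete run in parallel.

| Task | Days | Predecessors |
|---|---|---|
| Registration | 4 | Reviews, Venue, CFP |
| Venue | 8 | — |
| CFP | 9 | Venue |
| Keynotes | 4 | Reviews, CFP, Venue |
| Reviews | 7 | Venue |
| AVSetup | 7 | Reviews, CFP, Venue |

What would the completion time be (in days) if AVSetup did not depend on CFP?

22

Original critical path: Venue→CFP→AVSetup = 8+9+7 = 24 ⇒ 24 days.
Without CFP→AVSetup, AVSetup's earliest start moves from 17 to 15.
The longest chain is now Venue→Reviews→AVSetup = 8+7+7 = 22, so the project takes 22 days.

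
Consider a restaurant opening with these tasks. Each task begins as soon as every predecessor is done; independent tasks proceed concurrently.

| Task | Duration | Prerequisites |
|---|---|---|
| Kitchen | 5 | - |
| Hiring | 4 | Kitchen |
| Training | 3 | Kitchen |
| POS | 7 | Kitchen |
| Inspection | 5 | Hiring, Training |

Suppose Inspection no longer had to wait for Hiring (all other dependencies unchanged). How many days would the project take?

13

With the dependency in place, Kitchen→Hiring→Inspection = 5+4+5 = 14 sets the finish at 14 days.
Without Hiring→Inspection, Inspection's earliest start moves from 9 to 8.
The longest chain is now Kitchen→Training→Inspection = 5+3+5 = 13, so the project takes 13 days.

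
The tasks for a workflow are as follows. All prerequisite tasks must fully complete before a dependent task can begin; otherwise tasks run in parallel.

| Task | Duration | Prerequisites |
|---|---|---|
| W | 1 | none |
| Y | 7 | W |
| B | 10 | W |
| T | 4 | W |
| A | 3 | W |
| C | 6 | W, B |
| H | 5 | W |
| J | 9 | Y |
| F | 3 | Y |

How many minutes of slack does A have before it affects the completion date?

The longest chain is W→Y→J = 1+7+9 = 17; overall finish 17 minutes.
Longest path through A: 4 minutes (earliest finish 4, latest finish 17).
So A can slip 17 − 4 = 13 minutes.

13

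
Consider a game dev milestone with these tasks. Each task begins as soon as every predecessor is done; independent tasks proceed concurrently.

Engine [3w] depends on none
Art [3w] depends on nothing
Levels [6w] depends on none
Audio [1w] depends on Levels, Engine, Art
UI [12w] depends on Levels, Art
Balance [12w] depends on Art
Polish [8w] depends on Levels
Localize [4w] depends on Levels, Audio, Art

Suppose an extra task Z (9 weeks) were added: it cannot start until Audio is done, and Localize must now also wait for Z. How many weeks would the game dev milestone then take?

Originally the game dev milestone takes 18 weeks.
With Z inserted, Localize now waits for max(Levels, Audio, Art, Z).
New critical path: Levels→Audio→Z→Localize = 6+1+9+4 = 20 ⇒ 20 weeks.

20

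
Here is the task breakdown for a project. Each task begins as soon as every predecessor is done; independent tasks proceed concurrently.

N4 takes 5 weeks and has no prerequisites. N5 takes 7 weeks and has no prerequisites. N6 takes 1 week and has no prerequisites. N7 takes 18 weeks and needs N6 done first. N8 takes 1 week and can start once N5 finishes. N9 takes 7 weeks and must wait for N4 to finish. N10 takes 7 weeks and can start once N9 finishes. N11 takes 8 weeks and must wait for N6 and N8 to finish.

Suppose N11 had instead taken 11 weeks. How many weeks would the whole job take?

Baseline: N4→N9→N10 = 5+7+7 = 19 → 19 weeks.
N11 has 3 weeks of float (longest path through it is 16).
The critical path is still N4→N9→N10; finish is now 19 weeks.

19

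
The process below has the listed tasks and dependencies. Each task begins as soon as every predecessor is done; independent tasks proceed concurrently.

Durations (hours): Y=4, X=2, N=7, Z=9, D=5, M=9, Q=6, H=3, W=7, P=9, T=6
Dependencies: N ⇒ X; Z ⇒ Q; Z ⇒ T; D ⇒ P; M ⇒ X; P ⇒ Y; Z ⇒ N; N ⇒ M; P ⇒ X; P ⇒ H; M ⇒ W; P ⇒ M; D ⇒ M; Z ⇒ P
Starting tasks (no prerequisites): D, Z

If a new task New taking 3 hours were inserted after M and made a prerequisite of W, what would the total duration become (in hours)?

Originally the project takes 34 hours.
With New inserted, W now waits for max(M, New).
New critical path: Z→P→M→New→W = 9+9+9+3+7 = 37 ⇒ 37 hours.

37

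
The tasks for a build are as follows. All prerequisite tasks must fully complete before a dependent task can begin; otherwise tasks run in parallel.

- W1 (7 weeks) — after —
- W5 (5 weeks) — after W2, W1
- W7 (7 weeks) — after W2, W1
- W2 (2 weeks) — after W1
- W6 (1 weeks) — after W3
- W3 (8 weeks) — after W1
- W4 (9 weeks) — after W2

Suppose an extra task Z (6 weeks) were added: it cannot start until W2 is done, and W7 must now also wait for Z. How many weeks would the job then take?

22

Originally the job takes 18 weeks.
With Z inserted, W7 now waits for max(W2, W1, Z).
New critical path: W1→W2→Z→W7 = 7+2+6+7 = 22 ⇒ 22 weeks.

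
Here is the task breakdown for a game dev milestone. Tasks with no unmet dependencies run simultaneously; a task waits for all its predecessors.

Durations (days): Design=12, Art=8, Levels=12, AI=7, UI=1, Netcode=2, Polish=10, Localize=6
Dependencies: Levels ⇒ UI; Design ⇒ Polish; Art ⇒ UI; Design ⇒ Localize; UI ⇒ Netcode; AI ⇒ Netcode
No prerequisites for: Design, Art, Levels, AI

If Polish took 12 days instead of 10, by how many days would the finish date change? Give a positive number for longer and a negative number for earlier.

2

Baseline: Design→Polish = 12+10 = 22 → 22 days.
Polish lies on that path, so at 12 days the path becomes 24 days.
That remains the longest chain; total 24 days.
Change in finish: 24 − 22 = +2 days.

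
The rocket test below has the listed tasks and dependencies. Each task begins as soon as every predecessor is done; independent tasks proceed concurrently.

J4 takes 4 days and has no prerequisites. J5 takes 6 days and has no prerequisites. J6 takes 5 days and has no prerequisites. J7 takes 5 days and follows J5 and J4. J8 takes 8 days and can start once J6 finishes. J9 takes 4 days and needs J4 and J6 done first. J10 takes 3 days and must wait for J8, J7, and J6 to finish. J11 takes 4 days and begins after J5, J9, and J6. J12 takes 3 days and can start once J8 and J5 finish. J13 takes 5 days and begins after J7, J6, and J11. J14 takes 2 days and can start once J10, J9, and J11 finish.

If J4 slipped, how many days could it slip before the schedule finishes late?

Critical path: J6→J8→J10→J14 = 5+8+3+2 = 18, so the finish is 18 days.
The longest chain containing J4 totals 17 days.
Float = 18 − 17 = 1.

1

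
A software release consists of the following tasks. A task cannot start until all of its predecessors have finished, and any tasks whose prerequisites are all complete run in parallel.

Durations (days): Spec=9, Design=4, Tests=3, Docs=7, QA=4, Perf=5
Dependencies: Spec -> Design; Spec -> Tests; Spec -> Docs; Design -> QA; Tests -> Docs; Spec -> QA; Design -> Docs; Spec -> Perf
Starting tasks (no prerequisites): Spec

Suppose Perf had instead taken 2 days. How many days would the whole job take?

The binding path is Spec→Design→Docs = 9+4+7 = 20; finish at 20 days.
The longest path through Perf is only 14 days, so Perf has float 6.
No other chain overtakes it, so the finish is 20 days.

20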